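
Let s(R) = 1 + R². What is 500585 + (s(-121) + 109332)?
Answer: 624559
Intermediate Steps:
500585 + (s(-121) + 109332) = 500585 + ((1 + (-121)²) + 109332) = 500585 + ((1 + 14641) + 109332) = 500585 + (14642 + 109332) = 500585 + 123974 = 624559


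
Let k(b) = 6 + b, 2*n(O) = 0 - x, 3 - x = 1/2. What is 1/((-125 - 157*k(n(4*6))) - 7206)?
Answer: -4/32307 ≈ -0.00012381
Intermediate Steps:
x = 5/2 (x = 3 - 1/2 = 3 - 1*½ = 3 - ½ = 5/2 ≈ 2.5000)
n(O) = -5/4 (n(O) = (0 - 1*5/2)/2 = (0 - 5/2)/2 = (½)*(-5/2) = -5/4)
1/((-125 - 157*k(n(4*6))) - 7206) = 1/((-125 - 157*(6 - 5/4)) - 7206) = 1/((-125 - 157*19/4) - 7206) = 1/((-125 - 2983/4) - 7206) = 1/(-3483/4 - 7206) = 1/(-32307/4) = -4/32307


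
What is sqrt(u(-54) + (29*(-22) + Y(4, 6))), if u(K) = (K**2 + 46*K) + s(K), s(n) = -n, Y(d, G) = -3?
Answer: I*sqrt(155) ≈ 12.45*I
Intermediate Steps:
u(K) = K**2 + 45*K (u(K) = (K**2 + 46*K) - K = K**2 + 45*K)
sqrt(u(-54) + (29*(-22) + Y(4, 6))) = sqrt(-54*(45 - 54) + (29*(-22) - 3)) = sqrt(-54*(-9) + (-638 - 3)) = sqrt(486 - 641) = sqrt(-155) = I*sqrt(155)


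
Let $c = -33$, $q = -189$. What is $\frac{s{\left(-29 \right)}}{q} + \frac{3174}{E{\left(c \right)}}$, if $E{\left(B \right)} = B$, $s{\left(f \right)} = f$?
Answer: $- \frac{199643}{2079} \approx -96.028$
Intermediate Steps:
$\frac{s{\left(-29 \right)}}{q} + \frac{3174}{E{\left(c \right)}} = - \frac{29}{-189} + \frac{3174}{-33} = \left(-29\right) \left(- \frac{1}{189}\right) + 3174 \left(- \frac{1}{33}\right) = \frac{29}{189} - \frac{1058}{11} = - \frac{199643}{2079}$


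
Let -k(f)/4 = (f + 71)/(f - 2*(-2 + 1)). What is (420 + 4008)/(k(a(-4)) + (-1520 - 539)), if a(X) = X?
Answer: -4428/1925 ≈ -2.3003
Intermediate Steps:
k(f) = -4*(71 + f)/(2 + f) (k(f) = -4*(f + 71)/(f - 2*(-2 + 1)) = -4*(71 + f)/(f - 2*(-1)) = -4*(71 + f)/(f + 2) = -4*(71 + f)/(2 + f))
(420 + 4008)/(k(a(-4)) + (-1520 - 539)) = (420 + 4008)/(4*(-71 - 1*(-4))/(2 - 4) + (-1520 - 539)) = 4428/(4*(-71 + 4)/(-2) - 2059) = 4428/(4*(-½)*(-67) - 2059) = 4428/(134 - 2059) = 4428/(-1925) = 4428*(-1/1925) = -4428/1925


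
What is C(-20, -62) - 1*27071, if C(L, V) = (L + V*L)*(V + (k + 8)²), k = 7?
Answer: 171789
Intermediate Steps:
C(L, V) = (225 + V)*(L + L*V) (C(L, V) = (L + V*L)*(V + (7 + 8)²) = (L + L*V)*(V + 15²) = (L + L*V)*(V + 225) = (L + L*V)*(225 + V) = (225 + V)*(L + L*V))
C(-20, -62) - 1*27071 = -20*(225 + (-62)² + 226*(-62)) - 1*27071 = -20*(225 + 3844 - 14012) - 27071 = -20*(-9943) - 27071 = 198860 - 27071 = 171789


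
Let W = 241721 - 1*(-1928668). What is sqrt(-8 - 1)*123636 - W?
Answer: -2170389 + 370908*I ≈ -2.1704e+6 + 3.7091e+5*I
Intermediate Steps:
W = 2170389 (W = 241721 + 1928668 = 2170389)
sqrt(-8 - 1)*123636 - W = sqrt(-8 - 1)*123636 - 1*2170389 = sqrt(-9)*123636 - 2170389 = (3*I)*123636 - 2170389 = 370908*I - 2170389 = -2170389 + 370908*I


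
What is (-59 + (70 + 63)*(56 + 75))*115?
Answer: 1996860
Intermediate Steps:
(-59 + (70 + 63)*(56 + 75))*115 = (-59 + 133*131)*115 = (-59 + 17423)*115 = 17364*115 = 1996860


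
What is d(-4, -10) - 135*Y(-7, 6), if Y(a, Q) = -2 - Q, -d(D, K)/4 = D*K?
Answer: 920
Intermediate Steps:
d(D, K) = -4*D*K
d(-4, -10) - 135*Y(-7, 6) = -4*(-4)*(-10) - 135*(-2 - 1*6) = -160 - 135*(-2 - 6) = -160 - 135*(-8) = -160 + 1080 = 920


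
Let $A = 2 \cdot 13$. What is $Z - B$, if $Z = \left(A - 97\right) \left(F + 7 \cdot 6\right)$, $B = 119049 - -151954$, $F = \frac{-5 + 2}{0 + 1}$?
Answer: $-273772$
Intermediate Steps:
$F = -3$ ($F = - \frac{3}{1} = \left(-3\right) 1 = -3$)
$A = 26$
$B = 271003$ ($B = 119049 + 151954 = 271003$)
$Z = -2769$ ($Z = \left(26 - 97\right) \left(-3 + 7 \cdot 6\right) = - 71 \left(-3 + 42\right) = \left(-71\right) 39 = -2769$)
$Z - B = -2769 - 271003 = -273772$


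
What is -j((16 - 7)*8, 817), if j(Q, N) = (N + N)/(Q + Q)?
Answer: -817/72 ≈ -11.347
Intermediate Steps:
j(Q, N) = N/Q (j(Q, N) = (2*N)/((2*Q)) = (2*N)*(1/(2*Q)) = N/Q)
-j((16 - 7)*8, 817) = -817/((16 - 7)*8) = -817/(9*8) = -817/72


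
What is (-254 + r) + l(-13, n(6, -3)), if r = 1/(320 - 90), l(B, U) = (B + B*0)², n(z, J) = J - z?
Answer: -19549/230 ≈ -84.996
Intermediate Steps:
l(B, U) = B² (l(B, U) = (B + 0)² = B²)
r = 1/230 ≈ 0.0043478
(-254 + r) + l(-13, n(6, -3)) = (-254 + 1/230) + (-13)² = -58419/230 + 169 = -19549/230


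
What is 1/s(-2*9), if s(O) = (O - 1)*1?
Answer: -1/19 ≈ -0.052632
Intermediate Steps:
s(O) = -1 + O (s(O) = (-1 + O)*1 = -1 + O)
1/s(-2*9) = 1/(-1 - 2*9) = 1/(-1 - 18) = 1/(-19) = -1/19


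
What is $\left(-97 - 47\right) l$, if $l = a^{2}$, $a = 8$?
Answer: $-9216$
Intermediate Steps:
$l = 64$ ($l = 8^{2} = 64$)
$\left(-97 - 47\right) l = \left(-97 - 47\right) 64 = \left(-144\right) 64 = -9216$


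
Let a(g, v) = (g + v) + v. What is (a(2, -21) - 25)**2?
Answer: 4225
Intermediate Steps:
a(g, v) = g + 2*v
(a(2, -21) - 25)**2 = ((2 + 2*(-21)) - 25)**2 = ((2 - 42) - 25)**2 = (-40 - 25)**2 = (-65)**2 = 4225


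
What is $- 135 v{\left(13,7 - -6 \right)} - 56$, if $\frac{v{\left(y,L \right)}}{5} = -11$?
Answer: $7369$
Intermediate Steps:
$v{\left(y,L \right)} = -55$ ($v{\left(y,L \right)} = 5 \left(-11\right) = -55$)
$- 135 v{\left(13,7 - -6 \right)} - 56 = \left(-135\right) \left(-55\right) - 56 = 7425 - 56 = 7369$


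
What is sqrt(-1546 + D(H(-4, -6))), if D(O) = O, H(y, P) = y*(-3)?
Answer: I*sqrt(1534) ≈ 39.166*I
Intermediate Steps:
H(y, P) = -3*y
sqrt(-1546 + D(H(-4, -6))) = sqrt(-1546 - 3*(-4)) = sqrt(-1546 + 12) = sqrt(-1534) = I*sqrt(1534)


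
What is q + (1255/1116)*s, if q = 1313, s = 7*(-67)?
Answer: 876713/1116 ≈ 785.58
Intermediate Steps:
s = -469
q + (1255/1116)*s = 1313 + (1255/1116)*(-469) = 1313 - 588595/1116 = 876713/1116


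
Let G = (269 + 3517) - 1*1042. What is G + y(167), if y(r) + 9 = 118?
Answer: 2853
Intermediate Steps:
y(r) = 109 (y(r) = -9 + 118 = 109)
G = 2744 (G = 3786 - 1042 = 2744)
G + y(167) = 2744 + 109 = 2853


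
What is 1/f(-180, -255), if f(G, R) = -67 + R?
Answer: -1/322 ≈ -0.0031056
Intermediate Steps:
1/f(-180, -255) = 1/(-67 - 255) = 1/(-322) = -1/322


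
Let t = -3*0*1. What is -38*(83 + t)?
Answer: -3154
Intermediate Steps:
t = 0 (t = 0*1 = 0)
-38*(83 + t) = -38*(83 + 0) = -38*83 = -3154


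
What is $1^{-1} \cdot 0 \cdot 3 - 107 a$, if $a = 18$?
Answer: $-1926$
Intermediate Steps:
$1^{-1} \cdot 0 \cdot 3 - 107 a = 1^{-1} \cdot 0 \cdot 3 - 1926 = 1 \cdot 0 \cdot 3 - 1926 = 0 \cdot 3 - 1926 = 0 - 1926 = -1926$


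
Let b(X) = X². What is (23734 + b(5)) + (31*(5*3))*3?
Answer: 25154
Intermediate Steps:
(23734 + b(5)) + (31*(5*3))*3 = (23734 + 5²) + (31*(5*3))*3 = (23734 + 25) + (31*15)*3 = 23759 + 465*3 = 23759 + 1395 = 25154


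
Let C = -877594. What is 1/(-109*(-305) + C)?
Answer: -1/844349 ≈ -1.1843e-6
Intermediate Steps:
1/(-109*(-305) + C) = 1/(-109*(-305) - 877594) = 1/(33245 - 877594) = 1/(-844349) = -1/844349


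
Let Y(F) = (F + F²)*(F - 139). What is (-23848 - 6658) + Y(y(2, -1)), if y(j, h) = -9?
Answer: -41162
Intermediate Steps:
Y(F) = (-139 + F)*(F + F²) (Y(F) = (F + F²)*(-139 + F) = (-139 + F)*(F + F²))
(-23848 - 6658) + Y(y(2, -1)) = (-23848 - 6658) - 9*(-139 + (-9)² - 138*(-9)) = -30506 - 9*(-139 + 81 + 1242) = -30506 - 9*1184 = -30506 - 10656 = -41162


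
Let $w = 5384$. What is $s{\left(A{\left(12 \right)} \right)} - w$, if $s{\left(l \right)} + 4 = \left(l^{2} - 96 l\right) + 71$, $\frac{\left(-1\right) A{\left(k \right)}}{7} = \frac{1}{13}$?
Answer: $- \frac{889788}{169} \approx -5265.0$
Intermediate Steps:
$A{\left(k \right)} = - \frac{7}{13}$
$s{\left(l \right)} = 67 + l^{2} - 96 l$ ($s{\left(l \right)} = -4 + \left(\left(l^{2} - 96 l\right) + 71\right) = -4 + \left(71 + l^{2} - 96 l\right) = 67 + l^{2} - 96 l$)
$s{\left(A{\left(12 \right)} \right)} - w = \left(67 + \left(- \frac{7}{13}\right)^{2} - - \frac{672}{13}\right) - 5384 = \left(67 + \frac{49}{169} + \frac{672}{13}\right) - 5384 = \frac{20108}{169} - 5384 = - \frac{889788}{169}$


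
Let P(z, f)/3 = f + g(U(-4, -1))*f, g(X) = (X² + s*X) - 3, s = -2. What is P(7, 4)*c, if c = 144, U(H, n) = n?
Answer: 1728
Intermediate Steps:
g(X) = -3 + X² - 2*X (g(X) = (X² - 2*X) - 3 = -3 + X² - 2*X)
P(z, f) = 3*f (P(z, f) = 3*(f + (-3 + (-1)² - 2*(-1))*f) = 3*(f + (-3 + 1 + 2)*f) = 3*(f + 0*f) = 3*(f + 0) = 3*f)
P(7, 4)*c = (3*4)*144 = 12*144 = 1728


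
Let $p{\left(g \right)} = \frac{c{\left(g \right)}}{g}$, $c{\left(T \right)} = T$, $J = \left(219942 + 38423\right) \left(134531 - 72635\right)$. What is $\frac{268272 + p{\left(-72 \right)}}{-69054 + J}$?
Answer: $\frac{268273}{15991690986} \approx 1.6776 \cdot 10^{-5}$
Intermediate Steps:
$J = 15991760040$ ($J = 258365 \cdot 61896 = 15991760040$)
$p{\left(g \right)} = 1$ ($p{\left(g \right)} = \frac{g}{g} = 1$)
$\frac{268272 + p{\left(-72 \right)}}{-69054 + J} = \frac{268272 + 1}{-69054 + 15991760040} = \frac{268273}{15991690986}$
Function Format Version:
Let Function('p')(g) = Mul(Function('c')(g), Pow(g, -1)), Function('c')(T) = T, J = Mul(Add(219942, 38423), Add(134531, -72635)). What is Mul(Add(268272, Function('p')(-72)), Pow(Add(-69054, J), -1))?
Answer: Rational(268273, 15991690986) ≈ 1.6776e-5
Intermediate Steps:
J = 15991760040 (J = Mul(258365, 61896) = 15991760040)
Function('p')(g) = 1 (Function('p')(g) = Mul(g, Pow(g, -1)) = 1)
Mul(Add(268272, Function('p')(-72)), Pow(Add(-69054, J), -1)) = Mul(Add(268272, 1), Pow(Add(-69054, 15991760040), -1)) = Mul(268273, Pow(15991690986, -1)) = Mul(268273, Rational(1, 15991690986)) = Rational(268273, 15991690986)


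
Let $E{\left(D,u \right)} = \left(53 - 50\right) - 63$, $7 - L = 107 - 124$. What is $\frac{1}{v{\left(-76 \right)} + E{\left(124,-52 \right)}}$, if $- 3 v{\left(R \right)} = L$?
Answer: $- \frac{1}{68} \approx -0.014706$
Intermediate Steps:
$L = 24$ ($L = 7 - \left(107 - 124\right) = 7 - -17 = 7 + 17 = 24$)
$E{\left(D,u \right)} = -60$ ($E{\left(D,u \right)} = 3 - 63 = -60$)
$v{\left(R \right)} = -8$ ($v{\left(R \right)} = \left(- \frac{1}{3}\right) 24 = -8$)
$\frac{1}{v{\left(-76 \right)} + E{\left(124,-52 \right)}} = \frac{1}{-8 - 60} = \frac{1}{-68} = - \frac{1}{68}$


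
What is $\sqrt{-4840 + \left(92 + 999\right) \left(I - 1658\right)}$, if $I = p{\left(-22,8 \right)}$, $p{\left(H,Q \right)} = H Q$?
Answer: $i \sqrt{2005734} \approx 1416.2 i$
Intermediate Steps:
$I = -176$ ($I = \left(-22\right) 8 = -176$)
$\sqrt{-4840 + \left(92 + 999\right) \left(I - 1658\right)} = \sqrt{-4840 + \left(92 + 999\right) \left(-176 - 1658\right)} = \sqrt{-4840 + 1091 \left(-1834\right)} = \sqrt{-4840 - 2000894} = \sqrt{-2005734} = i \sqrt{2005734}$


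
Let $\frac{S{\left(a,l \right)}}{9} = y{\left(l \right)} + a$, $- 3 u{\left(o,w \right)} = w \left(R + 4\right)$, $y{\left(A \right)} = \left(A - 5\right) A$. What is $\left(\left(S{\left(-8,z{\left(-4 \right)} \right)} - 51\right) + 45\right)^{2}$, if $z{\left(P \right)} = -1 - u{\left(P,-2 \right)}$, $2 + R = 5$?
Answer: $217156$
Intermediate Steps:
$y{\left(A \right)} = A \left(-5 + A\right)$ ($y{\left(A \right)} = \left(-5 + A\right) A = A \left(-5 + A\right)$)
$R = 3$ ($R = -2 + 5 = 3$)
$u{\left(o,w \right)} = - \frac{7 w}{3}$ ($u{\left(o,w \right)} = - \frac{w \left(3 + 4\right)}{3} = - \frac{w 7}{3} = - \frac{7 w}{3}$)
$z{\left(P \right)} = - \frac{17}{3}$ ($z{\left(P \right)} = -1 - \left(- \frac{7}{3}\right) \left(-2\right) = -1 - \frac{14}{3} = - \frac{17}{3}$)
$S{\left(a,l \right)} = 9 a + 9 l \left(-5 + l\right)$ ($S{\left(a,l \right)} = 9 \left(l \left(-5 + l\right) + a\right) = 9 \left(a + l \left(-5 + l\right)\right) = 9 a + 9 l \left(-5 + l\right)$)
$\left(\left(S{\left(-8,z{\left(-4 \right)} \right)} - 51\right) + 45\right)^{2} = \left(\left(\left(9 \left(-8\right) + 9 \left(- \frac{17}{3}\right) \left(-5 - \frac{17}{3}\right)\right) - 51\right) + 45\right)^{2} = \left(\left(\left(-72 + 9 \left(- \frac{17}{3}\right) \left(- \frac{32}{3}\right)\right) - 51\right) + 45\right)^{2} = \left(\left(\left(-72 + 544\right) - 51\right) + 45\right)^{2} = \left(\left(472 - 51\right) + 45\right)^{2} = \left(421 + 45\right)^{2} = 466^{2} = 217156$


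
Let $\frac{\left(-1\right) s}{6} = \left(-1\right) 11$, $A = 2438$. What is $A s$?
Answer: $160908$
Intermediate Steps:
$s = 66$ ($s = - 6 \left(\left(-1\right) 11\right) = \left(-6\right) \left(-11\right) = 66$)
$A s = 2438 \cdot 66 = 160908$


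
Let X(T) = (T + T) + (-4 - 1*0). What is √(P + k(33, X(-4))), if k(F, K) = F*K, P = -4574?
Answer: I*√4970 ≈ 70.498*I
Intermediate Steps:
X(T) = -4 + 2*T (X(T) = 2*T + (-4 + 0) = 2*T - 4 = -4 + 2*T)
√(P + k(33, X(-4))) = √(-4574 + 33*(-4 + 2*(-4))) = √(-4574 + 33*(-4 - 8)) = √(-4574 + 33*(-12)) = √(-4574 - 396) = √(-4970) = I*√4970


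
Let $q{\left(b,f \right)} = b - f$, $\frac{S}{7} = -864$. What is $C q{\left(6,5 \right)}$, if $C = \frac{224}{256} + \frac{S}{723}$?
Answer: $- \frac{14441}{1928} \approx -7.4901$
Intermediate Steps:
$S = -6048$ ($S = 7 \left(-864\right) = -6048$)
$C = - \frac{14441}{1928}$ ($C = \frac{224}{256} - \frac{6048}{723} = 224 \cdot \frac{1}{256} - \frac{2016}{241} = \frac{7}{8} - \frac{2016}{241} = - \frac{14441}{1928} \approx -7.4901$)
$C q{\left(6,5 \right)} = - \frac{14441 \left(6 - 5\right)}{1928} = \left(- \frac{14441}{1928}\right) 1 = - \frac{14441}{1928}$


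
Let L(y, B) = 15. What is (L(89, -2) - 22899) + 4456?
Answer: -18428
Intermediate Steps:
(L(89, -2) - 22899) + 4456 = (15 - 22899) + 4456 = -22884 + 4456 = -18428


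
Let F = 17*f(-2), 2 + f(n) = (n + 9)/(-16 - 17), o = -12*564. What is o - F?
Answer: -222103/33 ≈ -6730.4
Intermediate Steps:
o = -6768
f(n) = -25/11 - n/33 (f(n) = -2 + (n + 9)/(-16 - 17) = -2 + (9 + n)/(-33) = -2 + (9 + n)*(-1/33) = -2 + (-3/11 - n/33) = -25/11 - n/33)
F = -1241/33 (F = 17*(-25/11 - 1/33*(-2)) = 17*(-25/11 + 2/33) = 17*(-73/33) = -1241/33 ≈ -37.606)
o - F = -6768 - 1*(-1241/33) = -6768 + 1241/33 = -222103/33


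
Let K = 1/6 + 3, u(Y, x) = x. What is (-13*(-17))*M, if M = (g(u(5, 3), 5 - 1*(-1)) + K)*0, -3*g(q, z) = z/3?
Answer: 0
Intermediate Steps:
K = 19/6 (K = ⅙ + 3 = 19/6 ≈ 3.1667)
g(q, z) = -z/9 (g(q, z) = -z/(3*3) = -z/9)
M = 0 (M = (-(5 - 1*(-1))/9 + 19/6)*0 = (-(5 + 1)/9 + 19/6)*0 = (-⅑*6 + 19/6)*0 = (-⅔ + 19/6)*0 = (5/2)*0 = 0)
(-13*(-17))*M = -13*(-17)*0 = 221*0 = 0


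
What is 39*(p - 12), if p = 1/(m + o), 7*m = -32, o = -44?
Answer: -159393/340 ≈ -468.80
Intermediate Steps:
m = -32/7 (m = (1/7)*(-32) = -32/7 ≈ -4.5714)
p = -7/340 (p = 1/(-32/7 - 44) = 1/(-340/7) = -7/340 ≈ -0.020588)
39*(p - 12) = 39*(-7/340 - 12) = 39*(-4087/340) = -159393/340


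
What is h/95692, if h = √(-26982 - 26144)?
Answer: I*√53126/95692 ≈ 0.0024087*I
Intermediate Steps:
h = I*√53126 (h = √(-53126) = I*√53126 ≈ 230.49*I)
h/95692 = (I*√53126)/95692 = (I*√53126)*(1/95692) = I*√53126/95692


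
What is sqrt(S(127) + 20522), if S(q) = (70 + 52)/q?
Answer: 4*sqrt(20688427)/127 ≈ 143.26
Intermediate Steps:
S(q) = 122/q
sqrt(S(127) + 20522) = sqrt(122/127 + 20522) = sqrt(2606416/127) = 4*sqrt(20688427)/127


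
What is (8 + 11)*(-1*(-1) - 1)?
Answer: 0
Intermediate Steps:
(8 + 11)*(-1*(-1) - 1) = 19*(1 - 1) = 19*0 = 0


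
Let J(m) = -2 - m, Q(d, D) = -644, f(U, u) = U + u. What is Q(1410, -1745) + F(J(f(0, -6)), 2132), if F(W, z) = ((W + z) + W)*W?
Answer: 7916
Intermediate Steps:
F(W, z) = W*(z + 2*W) (F(W, z) = (z + 2*W)*W = W*(z + 2*W))
Q(1410, -1745) + F(J(f(0, -6)), 2132) = -644 + (-2 - (0 - 6))*(2132 + 2*(-2 - (0 - 6))) = -644 + (-2 - 1*(-6))*(2132 + 2*(-2 - 1*(-6))) = -644 + (-2 + 6)*(2132 + 2*(-2 + 6)) = -644 + 4*(2132 + 2*4) = -644 + 4*(2132 + 8) = -644 + 4*2140 = -644 + 8560 = 7916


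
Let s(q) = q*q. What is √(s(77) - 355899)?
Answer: I*√349970 ≈ 591.58*I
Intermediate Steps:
s(q) = q²
√(s(77) - 355899) = √(77² - 355899) = √(5929 - 355899) = √(-349970) = I*√349970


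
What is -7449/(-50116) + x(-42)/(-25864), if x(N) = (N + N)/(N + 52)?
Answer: 60338097/405062570 ≈ 0.14896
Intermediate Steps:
x(N) = 2*N/(52 + N) (x(N) = (2*N)/(52 + N) = 2*N/(52 + N))
-7449/(-50116) + x(-42)/(-25864) = -7449/(-50116) + (2*(-42)/(52 - 42))/(-25864) = -7449*(-1/50116) + (2*(-42)/10)*(-1/25864) = 7449/50116 + (2*(-42)*(⅒))*(-1/25864) = 7449/50116 - 42/5*(-1/25864) = 7449/50116 + 21/64660 = 60338097/405062570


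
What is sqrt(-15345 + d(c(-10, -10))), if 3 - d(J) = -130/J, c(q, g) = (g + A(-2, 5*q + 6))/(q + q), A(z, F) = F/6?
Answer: 6*I*sqrt(422) ≈ 123.26*I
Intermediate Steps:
A(z, F) = F/6 (A(z, F) = F*(1/6) = F/6)
c(q, g) = (1 + g + 5*q/6)/(2*q) (c(q, g) = (g + (5*q + 6)/6)/(q + q) = (g + (6 + 5*q)/6)/((2*q)) = (g + (1 + 5*q/6))*(1/(2*q)) = (1 + g + 5*q/6)*(1/(2*q)) = (1 + g + 5*q/6)/(2*q))
d(J) = 3 + 130/J (d(J) = 3 - (-130)/J = 3 + 130/J)
sqrt(-15345 + d(c(-10, -10))) = sqrt(-15345 + (3 + 130/(((1/12)*(6 + 5*(-10) + 6*(-10))/(-10))))) = sqrt(-15345 + (3 + 130/(((1/12)*(-1/10)*(6 - 50 - 60))))) = sqrt(-15345 + (3 + 130/(((1/12)*(-1/10)*(-104))))) = sqrt(-15345 + (3 + 130/(13/15))) = sqrt(-15345 + (3 + 130*(15/13))) = sqrt(-15345 + (3 + 150)) = sqrt(-15345 + 153) = sqrt(-15192) = 6*I*sqrt(422)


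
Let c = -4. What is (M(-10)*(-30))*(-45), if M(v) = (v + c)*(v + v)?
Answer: 378000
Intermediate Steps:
M(v) = 2*v*(-4 + v) (M(v) = (v - 4)*(v + v) = (-4 + v)*(2*v) = 2*v*(-4 + v))
(M(-10)*(-30))*(-45) = ((2*(-10)*(-4 - 10))*(-30))*(-45) = ((2*(-10)*(-14))*(-30))*(-45) = (280*(-30))*(-45) = -8400*(-45) = 378000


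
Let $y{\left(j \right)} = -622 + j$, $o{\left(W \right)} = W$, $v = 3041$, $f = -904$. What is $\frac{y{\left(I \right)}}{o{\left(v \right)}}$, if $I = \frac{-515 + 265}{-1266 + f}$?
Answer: $- \frac{134949}{659897} \approx -0.2045$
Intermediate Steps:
$I = \frac{25}{217}$ ($I = \frac{-515 + 265}{-1266 - 904} = - \frac{250}{-2170} = \left(-250\right) \left(- \frac{1}{2170}\right) = \frac{25}{217} \approx 0.11521$)
$\frac{y{\left(I \right)}}{o{\left(v \right)}} = \frac{-622 + \frac{25}{217}}{3041} = \left(- \frac{134949}{217}\right) \frac{1}{3041} = - \frac{134949}{659897}$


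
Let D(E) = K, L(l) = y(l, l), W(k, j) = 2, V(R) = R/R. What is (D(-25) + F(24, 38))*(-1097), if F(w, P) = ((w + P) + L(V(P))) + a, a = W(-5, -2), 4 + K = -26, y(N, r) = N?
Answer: -38395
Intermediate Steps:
V(R) = 1
L(l) = l
K = -30 (K = -4 - 26 = -30)
a = 2
D(E) = -30
F(w, P) = 3 + P + w (F(w, P) = ((w + P) + 1) + 2 = ((P + w) + 1) + 2 = (1 + P + w) + 2 = 3 + P + w)
(D(-25) + F(24, 38))*(-1097) = (-30 + (3 + 38 + 24))*(-1097) = (-30 + 65)*(-1097) = 35*(-1097) = -38395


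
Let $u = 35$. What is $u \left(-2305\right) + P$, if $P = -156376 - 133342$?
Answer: $-370393$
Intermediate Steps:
$P = -289718$ ($P = -156376 - 133342 = -289718$)
$u \left(-2305\right) + P = 35 \left(-2305\right) - 289718 = -80675 - 289718 = -370393$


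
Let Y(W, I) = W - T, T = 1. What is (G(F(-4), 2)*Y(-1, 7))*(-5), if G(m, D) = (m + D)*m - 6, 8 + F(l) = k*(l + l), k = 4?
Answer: 15140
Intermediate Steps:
F(l) = -8 + 8*l (F(l) = -8 + 4*(l + l) = -8 + 4*(2*l) = -8 + 8*l)
Y(W, I) = -1 + W (Y(W, I) = W - 1*1 = W - 1 = -1 + W)
G(m, D) = -6 + m*(D + m) (G(m, D) = (D + m)*m - 6 = m*(D + m) - 6 = -6 + m*(D + m))
(G(F(-4), 2)*Y(-1, 7))*(-5) = ((-6 + (-8 + 8*(-4))**2 + 2*(-8 + 8*(-4)))*(-1 - 1))*(-5) = ((-6 + (-8 - 32)**2 + 2*(-8 - 32))*(-2))*(-5) = ((-6 + (-40)**2 + 2*(-40))*(-2))*(-5) = ((-6 + 1600 - 80)*(-2))*(-5) = (1514*(-2))*(-5) = -3028*(-5) = 15140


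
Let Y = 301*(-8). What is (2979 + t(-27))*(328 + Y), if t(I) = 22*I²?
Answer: -39555360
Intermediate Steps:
Y = -2408
(2979 + t(-27))*(328 + Y) = (2979 + 22*(-27)²)*(328 - 2408) = (2979 + 22*729)*(-2080) = (2979 + 16038)*(-2080) = 19017*(-2080) = -39555360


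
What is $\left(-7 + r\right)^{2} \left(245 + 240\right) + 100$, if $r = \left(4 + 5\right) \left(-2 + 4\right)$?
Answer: $58785$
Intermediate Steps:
$r = 18$ ($r = 9 \cdot 2 = 18$)
$\left(-7 + r\right)^{2} \left(245 + 240\right) + 100 = \left(-7 + 18\right)^{2} \left(245 + 240\right) + 100 = 11^{2} \cdot 485 + 100 = 121 \cdot 485 + 100 = 58685 + 100 = 58785$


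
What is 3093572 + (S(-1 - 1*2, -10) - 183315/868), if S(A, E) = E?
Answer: 2685028501/868 ≈ 3.0934e+6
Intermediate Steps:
3093572 + (S(-1 - 1*2, -10) - 183315/868) = 3093572 + (-10 - 183315/868) = 3093572 - 191995/868 = 2685028501/868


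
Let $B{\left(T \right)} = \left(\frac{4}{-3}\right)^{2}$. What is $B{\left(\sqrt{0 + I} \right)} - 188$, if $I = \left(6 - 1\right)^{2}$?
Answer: $- \frac{1676}{9} \approx -186.22$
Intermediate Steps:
$I = 25$ ($I = 5^{2} = 25$)
$B{\left(T \right)} = \frac{16}{9}$ ($B{\left(T \right)} = \left(4 \left(- \frac{1}{3}\right)\right)^{2} = \left(- \frac{4}{3}\right)^{2} = \frac{16}{9}$)
$B{\left(\sqrt{0 + I} \right)} - 188 = \frac{16}{9} - 188 = - \frac{1676}{9}$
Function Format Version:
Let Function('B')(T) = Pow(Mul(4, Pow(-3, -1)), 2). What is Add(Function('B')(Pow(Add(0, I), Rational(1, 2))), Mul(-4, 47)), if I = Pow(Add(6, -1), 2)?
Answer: Rational(-1676, 9) ≈ -186.22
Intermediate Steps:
I = 25 (I = Pow(5, 2) = 25)
Function('B')(T) = Rational(16, 9) (Function('B')(T) = Pow(Mul(4, Rational(-1, 3)), 2) = Pow(Rational(-4, 3), 2) = Rational(16, 9))
Add(Function('B')(Pow(Add(0, I), Rational(1, 2))), Mul(-4, 47)) = Add(Rational(16, 9), Mul(-4, 47)) = Add(Rational(16, 9), -188) = Rational(-1676, 9)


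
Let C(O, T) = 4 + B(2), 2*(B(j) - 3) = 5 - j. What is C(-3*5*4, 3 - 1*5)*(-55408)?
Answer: -470968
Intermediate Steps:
B(j) = 11/2 - j/2 (B(j) = 3 + (5 - j)/2 = 3 + (5/2 - j/2) = 11/2 - j/2)
C(O, T) = 17/2 (C(O, T) = 4 + (11/2 - ½*2) = 4 + (11/2 - 1) = 4 + 9/2 = 17/2)
C(-3*5*4, 3 - 1*5)*(-55408) = (17/2)*(-55408) = -470968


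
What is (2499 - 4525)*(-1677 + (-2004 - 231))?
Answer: 7925712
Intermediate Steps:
(2499 - 4525)*(-1677 + (-2004 - 231)) = -2026*(-1677 - 2235) = -2026*(-3912) = 7925712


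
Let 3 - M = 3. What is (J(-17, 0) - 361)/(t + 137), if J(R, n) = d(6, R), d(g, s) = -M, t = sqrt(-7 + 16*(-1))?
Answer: -49457/18792 + 361*I*sqrt(23)/18792 ≈ -2.6318 + 0.092129*I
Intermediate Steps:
M = 0 (M = 3 - 1*3 = 3 - 3 = 0)
t = I*sqrt(23) (t = sqrt(-7 - 16) = sqrt(-23) = I*sqrt(23) ≈ 4.7958*I)
d(g, s) = 0 (d(g, s) = -1*0 = 0)
J(R, n) = 0
(J(-17, 0) - 361)/(t + 137) = (0 - 361)/(I*sqrt(23) + 137) = -361/(137 + I*sqrt(23))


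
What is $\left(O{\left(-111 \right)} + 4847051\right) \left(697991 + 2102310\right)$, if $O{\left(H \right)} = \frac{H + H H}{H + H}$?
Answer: $13573047745796$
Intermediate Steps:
$O{\left(H \right)} = \frac{H + H^{2}}{2 H}$
$\left(O{\left(-111 \right)} + 4847051\right) \left(697991 + 2102310\right) = \left(\left(\frac{1}{2} + \frac{1}{2} \left(-111\right)\right) + 4847051\right) \left(697991 + 2102310\right) = \left(\left(\frac{1}{2} - \frac{111}{2}\right) + 4847051\right) 2800301 = \left(-55 + 4847051\right) 2800301 = 4846996 \cdot 2800301 = 13573047745796$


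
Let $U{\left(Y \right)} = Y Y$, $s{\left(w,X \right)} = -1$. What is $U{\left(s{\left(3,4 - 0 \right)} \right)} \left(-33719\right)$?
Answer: $-33719$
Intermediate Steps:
$U{\left(Y \right)} = Y^{2}$
$U{\left(s{\left(3,4 - 0 \right)} \right)} \left(-33719\right) = \left(-1\right)^{2} \left(-33719\right) = 1 \left(-33719\right) = -33719$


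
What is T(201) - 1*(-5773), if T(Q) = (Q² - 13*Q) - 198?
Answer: 43363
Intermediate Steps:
T(Q) = -198 + Q² - 13*Q
T(201) - 1*(-5773) = (-198 + 201² - 13*201) - 1*(-5773) = (-198 + 40401 - 2613) + 5773 = 37590 + 5773 = 43363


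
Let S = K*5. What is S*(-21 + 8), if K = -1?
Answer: 65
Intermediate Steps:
S = -5 (S = -1*5 = -5)
S*(-21 + 8) = -5*(-21 + 8) = -5*(-13) = 65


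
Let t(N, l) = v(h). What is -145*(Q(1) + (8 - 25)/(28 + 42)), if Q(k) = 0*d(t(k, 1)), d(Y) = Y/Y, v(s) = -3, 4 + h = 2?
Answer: 493/14 ≈ 35.214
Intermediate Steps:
h = -2 (h = -4 + 2 = -2)
t(N, l) = -3
d(Y) = 1
Q(k) = 0 (Q(k) = 0*1 = 0)
-145*(Q(1) + (8 - 25)/(28 + 42)) = -145*(0 + (8 - 25)/(28 + 42)) = -145*(0 - 17/70) = -145*(-17/70) = 493/14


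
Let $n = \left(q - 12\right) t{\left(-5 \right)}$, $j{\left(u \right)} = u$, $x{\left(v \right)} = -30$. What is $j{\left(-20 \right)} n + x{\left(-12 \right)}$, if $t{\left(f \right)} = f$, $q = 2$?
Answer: $-1030$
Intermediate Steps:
$n = 50$ ($n = \left(2 - 12\right) \left(-5\right) = \left(-10\right) \left(-5\right) = 50$)
$j{\left(-20 \right)} n + x{\left(-12 \right)} = \left(-20\right) 50 - 30 = -1000 - 30 = -1030$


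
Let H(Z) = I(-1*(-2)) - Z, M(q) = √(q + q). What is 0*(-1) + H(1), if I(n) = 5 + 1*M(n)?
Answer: 6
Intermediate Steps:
M(q) = √2*√q (M(q) = √(2*q) = √2*√q)
I(n) = 5 + √2*√n (I(n) = 5 + 1*(√2*√n) = 5 + √2*√n)
H(Z) = 7 - Z (H(Z) = (5 + √2*√(-1*(-2))) - Z = (5 + √2*√2) - Z = (5 + 2) - Z = 7 - Z)
0*(-1) + H(1) = 0*(-1) + (7 - 1*1) = 0 + (7 - 1) = 0 + 6 = 6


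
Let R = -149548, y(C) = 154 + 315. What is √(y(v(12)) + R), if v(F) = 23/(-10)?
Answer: I*√149079 ≈ 386.11*I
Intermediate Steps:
v(F) = -23/10 (v(F) = 23*(-⅒) = -23/10)
y(C) = 469
√(y(v(12)) + R) = √(469 - 149548) = √(-149079) = I*√149079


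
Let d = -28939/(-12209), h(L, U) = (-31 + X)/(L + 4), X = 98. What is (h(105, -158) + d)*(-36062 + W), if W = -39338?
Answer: -10328120400/45889 ≈ -2.2507e+5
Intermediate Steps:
h(L, U) = 67/(4 + L) (h(L, U) = (-31 + 98)/(L + 4) = 67/(4 + L))
d = 28939/12209 (d = -28939*(-1/12209) = 28939/12209 ≈ 2.3703)
(h(105, -158) + d)*(-36062 + W) = (67/(4 + 105) + 28939/12209)*(-36062 - 39338) = (67/109 + 28939/12209)*(-75400) = (3972354/1330781)*(-75400) = -10328120400/45889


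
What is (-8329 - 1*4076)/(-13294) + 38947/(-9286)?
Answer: -100642147/30862021 ≈ -3.2610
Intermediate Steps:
(-8329 - 1*4076)/(-13294) + 38947/(-9286) = (-8329 - 4076)*(-1/13294) + 38947*(-1/9286) = -12405*(-1/13294) - 38947/9286 = 12405/13294 - 38947/9286 = -100642147/30862021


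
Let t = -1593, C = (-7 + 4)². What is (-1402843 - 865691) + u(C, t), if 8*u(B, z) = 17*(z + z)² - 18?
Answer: 77205921/4 ≈ 1.9301e+7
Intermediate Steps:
C = 9 (C = (-3)² = 9)
u(B, z) = -9/4 + 17*z²/2 (u(B, z) = (17*(z + z)² - 18)/8 = (17*(2*z)² - 18)/8 = (17*(4*z²) - 18)/8 = (68*z² - 18)/8 = (-18 + 68*z²)/8 = -9/4 + 17*z²/2)
(-1402843 - 865691) + u(C, t) = (-1402843 - 865691) + (-9/4 + (17/2)*(-1593)²) = -2268534 + (-9/4 + (17/2)*2537649) = -2268534 + (-9/4 + 43140033/2) = -2268534 + 86280057/4 = 77205921/4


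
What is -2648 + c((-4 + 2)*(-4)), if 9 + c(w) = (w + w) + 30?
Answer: -2611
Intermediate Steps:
c(w) = 21 + 2*w (c(w) = -9 + ((w + w) + 30) = -9 + (2*w + 30) = -9 + (30 + 2*w) = 21 + 2*w)
-2648 + c((-4 + 2)*(-4)) = -2648 + (21 + 2*((-4 + 2)*(-4))) = -2648 + (21 + 2*(-2*(-4))) = -2648 + (21 + 2*8) = -2648 + (21 + 16) = -2648 + 37 = -2611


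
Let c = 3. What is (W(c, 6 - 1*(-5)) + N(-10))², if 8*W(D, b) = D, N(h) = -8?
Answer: 3721/64 ≈ 58.141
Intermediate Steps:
W(D, b) = D/8
(W(c, 6 - 1*(-5)) + N(-10))² = ((⅛)*3 - 8)² = (3/8 - 8)² = (-61/8)² = 3721/64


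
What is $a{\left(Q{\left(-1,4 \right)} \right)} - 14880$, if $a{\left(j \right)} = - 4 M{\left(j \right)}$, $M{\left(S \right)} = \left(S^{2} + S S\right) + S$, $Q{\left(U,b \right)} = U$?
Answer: $-14884$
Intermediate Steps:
$M{\left(S \right)} = S + 2 S^{2}$ ($M{\left(S \right)} = \left(S^{2} + S^{2}\right) + S = 2 S^{2} + S = S + 2 S^{2}$)
$a{\left(j \right)} = - 4 j \left(1 + 2 j\right)$
$a{\left(Q{\left(-1,4 \right)} \right)} - 14880 = \left(-4\right) \left(-1\right) \left(1 + 2 \left(-1\right)\right) - 14880 = \left(-4\right) \left(-1\right) \left(1 - 2\right) - 14880 = \left(-4\right) \left(-1\right) \left(-1\right) - 14880 = -4 - 14880 = -14884$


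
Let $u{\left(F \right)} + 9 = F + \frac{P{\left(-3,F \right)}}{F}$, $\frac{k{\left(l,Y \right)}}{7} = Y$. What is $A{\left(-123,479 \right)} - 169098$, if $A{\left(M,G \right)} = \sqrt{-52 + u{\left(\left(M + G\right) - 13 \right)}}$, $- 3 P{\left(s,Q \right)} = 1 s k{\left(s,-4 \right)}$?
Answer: $-169098 + \frac{\sqrt{13814}}{7} \approx -1.6908 \cdot 10^{5}$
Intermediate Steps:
$k{\left(l,Y \right)} = 7 Y$
$P{\left(s,Q \right)} = \frac{28 s}{3}$ ($P{\left(s,Q \right)} = - \frac{1 s 7 \left(-4\right)}{3} = - \frac{s \left(-28\right)}{3} = - \frac{\left(-28\right) s}{3} = \frac{28 s}{3}$)
$u{\left(F \right)} = -9 + F - \frac{28}{F}$ ($u{\left(F \right)} = -9 + \left(F + \frac{\frac{28}{3} \left(-3\right)}{F}\right) = -9 + \left(F - \frac{28}{F}\right) = -9 + F - \frac{28}{F}$)
$A{\left(M,G \right)} = \sqrt{-74 + G + M - \frac{28}{-13 + G + M}}$ ($A{\left(M,G \right)} = \sqrt{-52 - \left(22 - G - M + \frac{28}{\left(M + G\right) - 13}\right)} = \sqrt{-52 - \left(22 - G - M + \frac{28}{\left(G + M\right) - 13}\right)} = \sqrt{-52 - \left(22 - G - M + \frac{28}{-13 + G + M}\right)} = \sqrt{-52 + \left(-22 + G + M - \frac{28}{-13 + G + M}\right)} = \sqrt{-74 + G + M - \frac{28}{-13 + G + M}}$)
$A{\left(-123,479 \right)} - 169098 = \sqrt{\frac{-28 + \left(-74 + 479 - 123\right) \left(-13 + 479 - 123\right)}{-13 + 479 - 123}} - 169098 = \sqrt{\frac{-28 + 282 \cdot 343}{343}} - 169098 = \sqrt{\frac{-28 + 96726}{343}} - 169098 = \sqrt{\frac{1}{343} \cdot 96698} - 169098 = \sqrt{\frac{13814}{49}} - 169098 = \frac{\sqrt{13814}}{7} - 169098 = -169098 + \frac{\sqrt{13814}}{7}$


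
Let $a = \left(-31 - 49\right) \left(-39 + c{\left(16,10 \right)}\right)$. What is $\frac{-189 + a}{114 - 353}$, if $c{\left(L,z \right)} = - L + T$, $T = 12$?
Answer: $- \frac{3251}{239} \approx -13.603$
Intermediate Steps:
$c{\left(L,z \right)} = 12 - L$ ($c{\left(L,z \right)} = - L + 12 = 12 - L$)
$a = 3440$ ($a = \left(-31 - 49\right) \left(-39 + \left(12 - 16\right)\right) = - 80 \left(-39 + \left(12 - 16\right)\right) = - 80 \left(-39 - 4\right) = \left(-80\right) \left(-43\right) = 3440$)
$\frac{-189 + a}{114 - 353} = \frac{-189 + 3440}{114 - 353} = \frac{3251}{-239} = 3251 \left(- \frac{1}{239}\right) = - \frac{3251}{239}$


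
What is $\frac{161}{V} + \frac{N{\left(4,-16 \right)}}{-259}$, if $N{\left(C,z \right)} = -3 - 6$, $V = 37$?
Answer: $\frac{1136}{259} \approx 4.3861$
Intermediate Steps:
$N{\left(C,z \right)} = -9$ ($N{\left(C,z \right)} = -3 - 6 = -9$)
$\frac{161}{V} + \frac{N{\left(4,-16 \right)}}{-259} = \frac{161}{37} - \frac{9}{-259} = 161 \cdot \frac{1}{37} - - \frac{9}{259} = \frac{161}{37} + \frac{9}{259} = \frac{1136}{259}$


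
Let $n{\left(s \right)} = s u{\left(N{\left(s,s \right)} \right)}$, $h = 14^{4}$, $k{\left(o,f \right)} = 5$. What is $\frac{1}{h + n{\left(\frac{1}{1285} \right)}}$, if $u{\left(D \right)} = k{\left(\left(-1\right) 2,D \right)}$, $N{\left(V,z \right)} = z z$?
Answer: $\frac{257}{9872913} \approx 2.6031 \cdot 10^{-5}$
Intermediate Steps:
$h = 38416$
$N{\left(V,z \right)} = z^{2}$
$u{\left(D \right)} = 5$
$n{\left(s \right)} = 5 s$ ($n{\left(s \right)} = s 5 = 5 s$)
$\frac{1}{h + n{\left(\frac{1}{1285} \right)}} = \frac{1}{38416 + \frac{5}{1285}} = \frac{1}{38416 + 5 \cdot \frac{1}{1285}} = \frac{1}{38416 + \frac{1}{257}} = \frac{1}{\frac{9872913}{257}} = \frac{257}{9872913}$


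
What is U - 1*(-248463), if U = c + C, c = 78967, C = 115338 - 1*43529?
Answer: 399239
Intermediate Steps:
C = 71809 (C = 115338 - 43529 = 71809)
U = 150776 (U = 78967 + 71809 = 150776)
U - 1*(-248463) = 150776 - 1*(-248463) = 150776 + 248463 = 399239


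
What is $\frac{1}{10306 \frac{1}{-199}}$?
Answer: $- \frac{199}{10306} \approx -0.019309$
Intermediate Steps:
$\frac{1}{10306 \frac{1}{-199}} = \frac{1}{10306 \left(- \frac{1}{199}\right)} = \frac{1}{- \frac{10306}{199}} = - \frac{199}{10306}$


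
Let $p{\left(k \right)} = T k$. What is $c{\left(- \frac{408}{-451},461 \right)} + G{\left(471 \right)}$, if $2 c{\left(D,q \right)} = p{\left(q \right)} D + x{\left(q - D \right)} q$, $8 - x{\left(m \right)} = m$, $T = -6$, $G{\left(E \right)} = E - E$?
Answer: $- \frac{95124123}{902} \approx -1.0546 \cdot 10^{5}$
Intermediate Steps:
$G{\left(E \right)} = 0$
$x{\left(m \right)} = 8 - m$
$p{\left(k \right)} = - 6 k$
$c{\left(D,q \right)} = \frac{q \left(8 + D - q\right)}{2} - 3 D q$ ($c{\left(D,q \right)} = \frac{- 6 q D + \left(8 - \left(q - D\right)\right) q}{2} = \frac{- 6 D q + \left(8 + \left(D - q\right)\right) q}{2} = \frac{- 6 D q + \left(8 + D - q\right) q}{2} = \frac{- 6 D q + q \left(8 + D - q\right)}{2} = \frac{q \left(8 + D - q\right) - 6 D q}{2} = \frac{q \left(8 + D - q\right)}{2} - 3 D q$)
$c{\left(- \frac{408}{-451},461 \right)} + G{\left(471 \right)} = \frac{1}{2} \cdot 461 \left(8 - 461 - 5 \left(- \frac{408}{-451}\right)\right) + 0 = \frac{1}{2} \cdot 461 \left(8 - 461 - 5 \left(\left(-408\right) \left(- \frac{1}{451}\right)\right)\right) + 0 = \frac{1}{2} \cdot 461 \left(8 - 461 - \frac{2040}{451}\right) + 0 = \frac{1}{2} \cdot 461 \left(- \frac{206343}{451}\right) + 0 = - \frac{95124123}{902} + 0 = - \frac{95124123}{902}$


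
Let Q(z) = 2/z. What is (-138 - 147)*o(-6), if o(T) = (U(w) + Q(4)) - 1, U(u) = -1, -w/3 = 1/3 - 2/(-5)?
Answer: 855/2 ≈ 427.50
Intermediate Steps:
w = -11/5 (w = -3*(1/3 - 2/(-5)) = -3*(1*(⅓) - 2*(-⅕)) = -3*(⅓ + ⅖) = -3*11/15 = -11/5 ≈ -2.2000)
o(T) = -3/2 (o(T) = (-1 + 2/4) - 1 = (-1 + 2*(¼)) - 1 = (-1 + ½) - 1 = -½ - 1 = -3/2)
(-138 - 147)*o(-6) = (-138 - 147)*(-3/2) = -285*(-3/2) = 855/2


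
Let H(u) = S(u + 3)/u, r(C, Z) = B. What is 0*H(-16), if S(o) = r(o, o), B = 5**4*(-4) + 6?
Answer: 0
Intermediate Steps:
B = -2494 (B = 625*(-4) + 6 = -2500 + 6 = -2494)
r(C, Z) = -2494
S(o) = -2494
H(u) = -2494/u
0*H(-16) = 0*(-2494/(-16)) = 0*(-2494*(-1/16)) = 0*(1247/8) = 0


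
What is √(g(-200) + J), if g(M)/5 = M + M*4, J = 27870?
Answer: √22870 ≈ 151.23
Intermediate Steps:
g(M) = 25*M (g(M) = 5*(M + M*4) = 5*(M + 4*M) = 5*(5*M) = 25*M)
√(g(-200) + J) = √(25*(-200) + 27870) = √(-5000 + 27870) = √22870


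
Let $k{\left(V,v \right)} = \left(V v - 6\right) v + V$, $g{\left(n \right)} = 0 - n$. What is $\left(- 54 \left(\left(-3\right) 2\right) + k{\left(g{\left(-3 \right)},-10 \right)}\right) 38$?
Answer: $26106$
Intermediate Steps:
$g{\left(n \right)} = - n$
$k{\left(V,v \right)} = V + v \left(-6 + V v\right)$ ($k{\left(V,v \right)} = \left(-6 + V v\right) v + V = v \left(-6 + V v\right) + V = V + v \left(-6 + V v\right)$)
$\left(- 54 \left(\left(-3\right) 2\right) + k{\left(g{\left(-3 \right)},-10 \right)}\right) 38 = \left(- 54 \left(\left(-3\right) 2\right) - \left(-63 - \left(-1\right) \left(-3\right) \left(-10\right)^{2}\right)\right) 38 = \left(\left(-54\right) \left(-6\right) + \left(3 + 60 + 3 \cdot 100\right)\right) 38 = \left(324 + \left(3 + 60 + 300\right)\right) 38 = \left(324 + 363\right) 38 = 687 \cdot 38 = 26106$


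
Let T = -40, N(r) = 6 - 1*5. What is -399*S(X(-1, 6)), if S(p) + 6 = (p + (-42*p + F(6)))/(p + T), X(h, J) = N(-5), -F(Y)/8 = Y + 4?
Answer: 15029/13 ≈ 1156.1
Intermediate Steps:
N(r) = 1 (N(r) = 6 - 5 = 1)
F(Y) = -32 - 8*Y (F(Y) = -8*(Y + 4) = -8*(4 + Y) = -32 - 8*Y)
X(h, J) = 1
S(p) = -6 + (-80 - 41*p)/(-40 + p) (S(p) = -6 + (p + (-42*p + (-32 - 8*6)))/(p - 40) = -6 + (p + (-42*p + (-32 - 48)))/(-40 + p) = -6 + (p + (-42*p - 80))/(-40 + p) = -6 + (p + (-80 - 42*p))/(-40 + p) = -6 + (-80 - 41*p)/(-40 + p))
-399*S(X(-1, 6)) = -399*(160 - 47*1)/(-40 + 1) = -399*(160 - 47)/(-39) = -(-133)*113/13 = -399*(-113/39) = 15029/13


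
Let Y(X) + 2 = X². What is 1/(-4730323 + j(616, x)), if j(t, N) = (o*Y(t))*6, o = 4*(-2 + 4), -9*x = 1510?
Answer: 1/13483469 ≈ 7.4165e-8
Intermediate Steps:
Y(X) = -2 + X²
x = -1510/9 (x = -⅑*1510 = -1510/9 ≈ -167.78)
o = 8 (o = 4*2 = 8)
j(t, N) = -96 + 48*t² (j(t, N) = (8*(-2 + t²))*6 = (-16 + 8*t²)*6 = -96 + 48*t²)
1/(-4730323 + j(616, x)) = 1/(-4730323 + (-96 + 48*616²)) = 1/(-4730323 + (-96 + 48*379456)) = 1/(-4730323 + (-96 + 18213888)) = 1/(-4730323 + 18213792) = 1/13483469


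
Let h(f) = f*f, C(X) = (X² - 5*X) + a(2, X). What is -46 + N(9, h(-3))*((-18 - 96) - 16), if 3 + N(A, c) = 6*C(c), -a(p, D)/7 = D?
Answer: 21404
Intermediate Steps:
a(p, D) = -7*D
C(X) = X² - 12*X (C(X) = (X² - 5*X) - 7*X = X² - 12*X)
h(f) = f²
N(A, c) = -3 + 6*c*(-12 + c) (N(A, c) = -3 + 6*(c*(-12 + c)) = -3 + 6*c*(-12 + c))
-46 + N(9, h(-3))*((-18 - 96) - 16) = -46 + (-3 - 72*(-3)² + 6*((-3)²)²)*((-18 - 96) - 16) = -46 + (-3 - 72*9 + 6*9²)*(-114 - 16) = -46 + (-3 - 648 + 6*81)*(-130) = -46 + (-3 - 648 + 486)*(-130) = -46 - 165*(-130) = -46 + 21450 = 21404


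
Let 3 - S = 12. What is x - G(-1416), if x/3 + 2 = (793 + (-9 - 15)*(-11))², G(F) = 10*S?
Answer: 3351831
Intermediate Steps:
S = -9 (S = 3 - 1*12 = 3 - 12 = -9)
G(F) = -90 (G(F) = 10*(-9) = -90)
x = 3351741 (x = -6 + 3*(793 + (-9 - 15)*(-11))² = -6 + 3*(793 - 24*(-11))² = -6 + 3*(793 + 264)² = -6 + 3*1057² = -6 + 3*1117249 = -6 + 3351747 = 3351741)
x - G(-1416) = 3351741 - 1*(-90) = 3351741 + 90 = 3351831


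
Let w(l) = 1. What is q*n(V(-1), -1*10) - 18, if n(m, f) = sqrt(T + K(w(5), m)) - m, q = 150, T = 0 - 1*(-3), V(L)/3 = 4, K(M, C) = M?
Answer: -1518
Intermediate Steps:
V(L) = 12 (V(L) = 3*4 = 12)
T = 3 (T = 0 + 3 = 3)
n(m, f) = 2 - m (n(m, f) = sqrt(3 + 1) - m = sqrt(4) - m = 2 - m)
q*n(V(-1), -1*10) - 18 = 150*(2 - 1*12) - 18 = 150*(2 - 12) - 18 = 150*(-10) - 18 = -1500 - 18 = -1518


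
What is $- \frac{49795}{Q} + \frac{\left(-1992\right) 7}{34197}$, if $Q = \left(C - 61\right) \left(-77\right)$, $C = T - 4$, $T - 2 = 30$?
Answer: $- \frac{579423773}{28964859} \approx -20.004$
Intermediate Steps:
$T = 32$ ($T = 2 + 30 = 32$)
$C = 28$ ($C = 32 - 4 = 28$)
$Q = 2541$ ($Q = \left(28 - 61\right) \left(-77\right) = \left(-33\right) \left(-77\right) = 2541$)
$- \frac{49795}{Q} + \frac{\left(-1992\right) 7}{34197} = - \frac{49795}{2541} + \frac{\left(-1992\right) 7}{34197} = \left(-49795\right) \frac{1}{2541} - \frac{4648}{11399} = - \frac{49795}{2541} - \frac{4648}{11399} = - \frac{579423773}{28964859}$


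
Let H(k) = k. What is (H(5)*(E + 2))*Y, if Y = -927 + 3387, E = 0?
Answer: 24600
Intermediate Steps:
Y = 2460
(H(5)*(E + 2))*Y = (5*(0 + 2))*2460 = (5*2)*2460 = 10*2460 = 24600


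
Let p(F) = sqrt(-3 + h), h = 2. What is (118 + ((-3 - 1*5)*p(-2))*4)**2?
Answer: 12900 - 7552*I ≈ 12900.0 - 7552.0*I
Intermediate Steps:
p(F) = I (p(F) = sqrt(-3 + 2) = sqrt(-1) = I)
(118 + ((-3 - 1*5)*p(-2))*4)**2 = (118 + ((-3 - 1*5)*I)*4)**2 = (118 + ((-3 - 5)*I)*4)**2 = (118 - 8*I*4)**2 = (118 - 32*I)**2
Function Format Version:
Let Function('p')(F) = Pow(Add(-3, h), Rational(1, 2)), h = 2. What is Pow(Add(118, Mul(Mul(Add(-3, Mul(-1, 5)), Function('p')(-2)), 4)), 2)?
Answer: Add(12900, Mul(-7552, I)) ≈ Add(12900., Mul(-7552.0, I))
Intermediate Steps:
Function('p')(F) = I (Function('p')(F) = Pow(Add(-3, 2), Rational(1, 2)) = Pow(-1, Rational(1, 2)) = I)
Pow(Add(118, Mul(Mul(Add(-3, Mul(-1, 5)), Function('p')(-2)), 4)), 2) = Pow(Add(118, Mul(Mul(Add(-3, Mul(-1, 5)), I), 4)), 2) = Pow(Add(118, Mul(Mul(Add(-3, -5), I), 4)), 2) = Pow(Add(118, Mul(Mul(-8, I), 4)), 2) = Pow(Add(118, Mul(-32, I)), 2)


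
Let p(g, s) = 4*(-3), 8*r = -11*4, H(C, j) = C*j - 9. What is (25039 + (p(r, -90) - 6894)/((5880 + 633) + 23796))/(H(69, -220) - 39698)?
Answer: -252966715/554523361 ≈ -0.45619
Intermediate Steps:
H(C, j) = -9 + C*j
r = -11/2 (r = (-11*4)/8 = (⅛)*(-44) = -11/2 ≈ -5.5000)
p(g, s) = -12
(25039 + (p(r, -90) - 6894)/((5880 + 633) + 23796))/(H(69, -220) - 39698) = (25039 + (-12 - 6894)/((5880 + 633) + 23796))/((-9 + 69*(-220)) - 39698) = (25039 - 6906/(6513 + 23796))/((-9 - 15180) - 39698) = (25039 - 6906/30309)/(-15189 - 39698) = (25039 - 6906*1/30309)/(-54887) = (25039 - 2302/10103)*(-1/54887) = (252966715/10103)*(-1/54887) = -252966715/554523361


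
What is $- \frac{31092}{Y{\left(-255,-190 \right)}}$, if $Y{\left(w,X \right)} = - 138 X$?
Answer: $- \frac{2591}{2185} \approx -1.1858$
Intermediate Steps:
$- \frac{31092}{Y{\left(-255,-190 \right)}} = - \frac{31092}{\left(-138\right) \left(-190\right)} = - \frac{31092}{26220} = \left(-31092\right) \frac{1}{26220} = - \frac{2591}{2185}$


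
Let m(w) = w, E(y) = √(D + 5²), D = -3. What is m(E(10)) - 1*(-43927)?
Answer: 43927 + √22 ≈ 43932.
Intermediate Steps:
E(y) = √22 (E(y) = √(-3 + 5²) = √(-3 + 25) = √22)
m(E(10)) - 1*(-43927) = √22 - 1*(-43927) = √22 + 43927 = 43927 + √22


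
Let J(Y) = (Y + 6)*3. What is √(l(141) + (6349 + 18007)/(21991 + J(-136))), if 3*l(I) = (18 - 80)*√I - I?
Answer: √(-192638128419 - 86788195386*√141)/64803 ≈ 17.067*I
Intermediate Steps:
J(Y) = 18 + 3*Y (J(Y) = (6 + Y)*3 = 18 + 3*Y)
l(I) = -62*√I/3 - I/3 (l(I) = ((18 - 80)*√I - I)/3 = (-62*√I - I)/3 = (-I - 62*√I)/3 = -62*√I/3 - I/3)
√(l(141) + (6349 + 18007)/(21991 + J(-136))) = √((-62*√141/3 - ⅓*141) + (6349 + 18007)/(21991 + (18 + 3*(-136)))) = √((-62*√141/3 - 47) + 24356/(21991 + (18 - 408))) = √((-47 - 62*√141/3) + 24356/(21991 - 390)) = √((-47 - 62*√141/3) + 24356/21601) = √(-990891/21601 - 62*√141/3)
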